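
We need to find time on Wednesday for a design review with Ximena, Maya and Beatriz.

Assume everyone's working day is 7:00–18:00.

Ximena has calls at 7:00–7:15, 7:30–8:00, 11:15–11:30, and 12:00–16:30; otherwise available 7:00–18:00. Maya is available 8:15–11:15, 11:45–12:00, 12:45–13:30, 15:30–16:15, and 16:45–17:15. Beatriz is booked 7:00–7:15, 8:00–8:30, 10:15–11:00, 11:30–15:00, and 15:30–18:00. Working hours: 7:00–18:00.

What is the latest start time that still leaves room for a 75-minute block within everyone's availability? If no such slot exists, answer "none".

09:00

Ximena free within 07:00–18:00: 07:15–07:30, 08:00–11:15, 11:30–12:00, 16:30–18:00.
Beatriz free within 07:00–18:00: 07:15–08:00, 08:30–10:15, 11:00–11:30, 15:00–15:30.
Ximena ∩ Maya: 08:15–11:15, 11:45–12:00, 16:45–17:15.
Ximena ∩ Maya ∩ Beatriz: 08:30–10:15, 11:00–11:15.
Windows ≥ 75 min: 08:30–10:15.
Latest start in the last window 08:30–10:15 is 10:15 − 75 min = 09:00.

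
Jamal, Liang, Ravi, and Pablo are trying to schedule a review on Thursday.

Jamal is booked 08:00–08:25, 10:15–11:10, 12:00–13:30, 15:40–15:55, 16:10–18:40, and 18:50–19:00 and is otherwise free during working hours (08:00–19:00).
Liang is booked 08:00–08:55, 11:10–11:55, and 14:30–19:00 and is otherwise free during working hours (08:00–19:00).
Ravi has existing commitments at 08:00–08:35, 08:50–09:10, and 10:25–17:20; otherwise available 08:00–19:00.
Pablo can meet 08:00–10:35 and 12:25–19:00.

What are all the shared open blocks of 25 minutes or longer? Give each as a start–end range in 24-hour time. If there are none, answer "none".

Jamal free within 08:00–19:00: 08:25–10:15, 11:10–12:00, 13:30–15:40, 15:55–16:10, 18:40–18:50.
Liang free within 08:00–19:00: 08:55–11:10, 11:55–14:30.
Ravi free within 08:00–19:00: 08:35–08:50, 09:10–10:25, 17:20–19:00.
Jamal ∩ Liang: 08:55–10:15, 11:55–12:00, 13:30–14:30.
Jamal ∩ Liang ∩ Ravi: 09:10–10:15.
Jamal ∩ Liang ∩ Ravi ∩ Pablo: 09:10–10:15.
Windows ≥ 25 min: 09:10–10:15.

09:10–10:15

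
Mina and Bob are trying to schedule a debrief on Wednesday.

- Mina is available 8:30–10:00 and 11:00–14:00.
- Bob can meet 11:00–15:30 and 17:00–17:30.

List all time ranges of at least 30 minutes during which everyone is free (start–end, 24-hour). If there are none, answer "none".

Mina ∩ Bob: 11:00–14:00.
Windows ≥ 30 min: 11:00–14:00.

11:00–14:00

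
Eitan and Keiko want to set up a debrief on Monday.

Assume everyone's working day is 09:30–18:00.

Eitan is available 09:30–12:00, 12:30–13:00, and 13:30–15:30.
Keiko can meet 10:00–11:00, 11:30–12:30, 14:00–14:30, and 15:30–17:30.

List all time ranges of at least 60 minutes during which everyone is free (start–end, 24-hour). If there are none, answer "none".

10:00–11:00

Eitan ∩ Keiko: 10:00–11:00, 11:30–12:00, 14:00–14:30.
Windows ≥ 60 min: 10:00–11:00.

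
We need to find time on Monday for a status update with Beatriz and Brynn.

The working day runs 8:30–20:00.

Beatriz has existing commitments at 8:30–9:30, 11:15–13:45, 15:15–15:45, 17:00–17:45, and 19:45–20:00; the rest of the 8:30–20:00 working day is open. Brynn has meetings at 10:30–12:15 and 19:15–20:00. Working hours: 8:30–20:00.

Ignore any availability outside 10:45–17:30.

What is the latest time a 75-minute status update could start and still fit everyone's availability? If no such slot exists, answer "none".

Beatriz free within 08:30–20:00: 09:30–11:15, 13:45–15:15, 15:45–17:00, 17:45–19:45.
Brynn free within 08:30–20:00: 08:30–10:30, 12:15–19:15.
Beatriz ∩ Brynn: 09:30–10:30, 13:45–15:15, 15:45–17:00, 17:45–19:15.
Restricted to 10:45–17:30: 13:45–15:15, 15:45–17:00.
Windows ≥ 75 min: 13:45–15:15, 15:45–17:00.
Latest start in the last window 15:45–17:00 is 17:00 − 75 min = 15:45.

15:45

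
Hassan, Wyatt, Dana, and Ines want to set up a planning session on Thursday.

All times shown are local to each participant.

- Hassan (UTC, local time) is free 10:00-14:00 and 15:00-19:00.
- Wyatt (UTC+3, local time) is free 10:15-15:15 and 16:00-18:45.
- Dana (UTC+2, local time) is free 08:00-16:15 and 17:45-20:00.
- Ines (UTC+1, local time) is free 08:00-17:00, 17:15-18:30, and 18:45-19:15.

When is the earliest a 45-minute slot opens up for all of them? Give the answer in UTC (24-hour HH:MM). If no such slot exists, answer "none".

10:00

Hassan → UTC: 10:00–14:00, 15:00–19:00.
Wyatt → UTC: 07:15–12:15, 13:00–15:45.
Dana → UTC: 06:00–14:15, 15:45–18:00.
Ines → UTC: 07:00–16:00, 16:15–17:30, 17:45–18:15.
Hassan ∩ Wyatt: 10:00–12:15, 13:00–14:00, 15:00–15:45.
Hassan ∩ Wyatt ∩ Dana: 10:00–12:15, 13:00–14:00.
Hassan ∩ Wyatt ∩ Dana ∩ Ines: 10:00–12:15, 13:00–14:00.
Windows ≥ 45 min: 10:00–12:15, 13:00–14:00.
Earliest such window starts at 10:00.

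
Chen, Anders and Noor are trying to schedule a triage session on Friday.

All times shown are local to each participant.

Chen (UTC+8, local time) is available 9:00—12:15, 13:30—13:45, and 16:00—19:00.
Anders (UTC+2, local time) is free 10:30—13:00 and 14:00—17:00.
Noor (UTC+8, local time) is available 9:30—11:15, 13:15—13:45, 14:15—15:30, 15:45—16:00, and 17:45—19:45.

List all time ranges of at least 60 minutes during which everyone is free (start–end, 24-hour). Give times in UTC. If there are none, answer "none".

09:45–11:00

Chen → UTC: 01:00–04:15, 05:30–05:45, 08:00–11:00.
Anders → UTC: 08:30–11:00, 12:00–15:00.
Noor → UTC: 01:30–03:15, 05:15–05:45, 06:15–07:30, 07:45–08:00, 09:45–11:45.
Chen ∩ Anders: 08:30–11:00.
Chen ∩ Anders ∩ Noor: 09:45–11:00.
Windows ≥ 60 min: 09:45–11:00.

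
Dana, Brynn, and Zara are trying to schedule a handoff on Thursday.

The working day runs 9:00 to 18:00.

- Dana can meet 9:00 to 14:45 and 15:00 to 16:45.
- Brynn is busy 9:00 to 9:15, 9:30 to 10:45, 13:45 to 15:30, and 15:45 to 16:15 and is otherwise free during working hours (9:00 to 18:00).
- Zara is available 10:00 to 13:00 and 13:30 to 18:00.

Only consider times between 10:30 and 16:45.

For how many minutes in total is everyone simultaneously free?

195 minutes

Brynn free within 09:00–18:00: 09:15–09:30, 10:45–13:45, 15:30–15:45, 16:15–18:00.
Dana ∩ Brynn: 09:15–09:30, 10:45–13:45, 15:30–15:45, 16:15–16:45.
Dana ∩ Brynn ∩ Zara: 10:45–13:00, 13:30–13:45, 15:30–15:45, 16:15–16:45.
Restricted to 10:30–16:45: 10:45–13:00, 13:30–13:45, 15:30–15:45, 16:15–16:45.
Total common minutes: 135 + 15 + 15 + 30 = 195.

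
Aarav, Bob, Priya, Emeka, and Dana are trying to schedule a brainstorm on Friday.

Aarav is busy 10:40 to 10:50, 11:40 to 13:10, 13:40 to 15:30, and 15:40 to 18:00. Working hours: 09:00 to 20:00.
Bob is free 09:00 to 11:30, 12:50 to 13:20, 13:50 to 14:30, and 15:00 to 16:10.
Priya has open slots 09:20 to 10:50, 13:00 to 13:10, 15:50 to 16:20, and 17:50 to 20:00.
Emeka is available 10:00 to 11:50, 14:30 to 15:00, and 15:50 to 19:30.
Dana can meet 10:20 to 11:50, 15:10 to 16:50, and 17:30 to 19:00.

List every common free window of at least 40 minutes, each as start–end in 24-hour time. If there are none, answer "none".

none

Aarav free within 09:00–20:00: 09:00–10:40, 10:50–11:40, 13:10–13:40, 15:30–15:40, 18:00–20:00.
Aarav ∩ Bob: 09:00–10:40, 10:50–11:30, 13:10–13:20, 15:30–15:40.
Aarav ∩ Bob ∩ Priya: 09:20–10:40.
Aarav ∩ Bob ∩ Priya ∩ Emeka: 10:00–10:40.
Aarav ∩ Bob ∩ Priya ∩ Emeka ∩ Dana: 10:20–10:40.
Windows ≥ 40 min: (none).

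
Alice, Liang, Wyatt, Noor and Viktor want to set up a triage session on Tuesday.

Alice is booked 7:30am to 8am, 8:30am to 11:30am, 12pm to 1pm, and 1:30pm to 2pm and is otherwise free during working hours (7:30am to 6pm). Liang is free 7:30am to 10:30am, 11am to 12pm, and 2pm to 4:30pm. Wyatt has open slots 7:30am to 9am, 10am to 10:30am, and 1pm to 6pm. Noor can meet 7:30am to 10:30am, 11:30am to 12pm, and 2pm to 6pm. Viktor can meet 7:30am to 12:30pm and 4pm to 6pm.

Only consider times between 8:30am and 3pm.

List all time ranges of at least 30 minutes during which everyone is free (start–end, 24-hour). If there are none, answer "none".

Alice free within 07:30–18:00: 08:00–08:30, 11:30–12:00, 13:00–13:30, 14:00–18:00.
Alice ∩ Liang: 08:00–08:30, 11:30–12:00, 14:00–16:30.
Alice ∩ Liang ∩ Wyatt: 08:00–08:30, 14:00–16:30.
Alice ∩ Liang ∩ Wyatt ∩ Noor: 08:00–08:30, 14:00–16:30.
Alice ∩ Liang ∩ Wyatt ∩ Noor ∩ Viktor: 08:00–08:30, 16:00–16:30.
Restricted to 08:30–15:00: (none).
Windows ≥ 30 min: (none).

none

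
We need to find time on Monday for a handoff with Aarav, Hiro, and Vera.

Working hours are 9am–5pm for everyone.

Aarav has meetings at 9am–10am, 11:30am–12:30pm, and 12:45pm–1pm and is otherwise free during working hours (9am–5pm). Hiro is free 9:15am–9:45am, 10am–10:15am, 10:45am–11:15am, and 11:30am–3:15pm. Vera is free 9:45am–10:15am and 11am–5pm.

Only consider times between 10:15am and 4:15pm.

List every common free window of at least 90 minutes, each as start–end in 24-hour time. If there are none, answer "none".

13:00–15:15

Aarav free within 09:00–17:00: 10:00–11:30, 12:30–12:45, 13:00–17:00.
Aarav ∩ Hiro: 10:00–10:15, 10:45–11:15, 12:30–12:45, 13:00–15:15.
Aarav ∩ Hiro ∩ Vera: 10:00–10:15, 11:00–11:15, 12:30–12:45, 13:00–15:15.
Restricted to 10:15–16:15: 11:00–11:15, 12:30–12:45, 13:00–15:15.
Windows ≥ 90 min: 13:00–15:15.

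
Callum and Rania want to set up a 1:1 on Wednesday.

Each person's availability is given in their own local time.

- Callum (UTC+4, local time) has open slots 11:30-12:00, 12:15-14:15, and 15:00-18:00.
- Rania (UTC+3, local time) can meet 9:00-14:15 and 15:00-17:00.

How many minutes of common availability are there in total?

Callum → UTC: 07:30–08:00, 08:15–10:15, 11:00–14:00.
Rania → UTC: 06:00–11:15, 12:00–14:00.
Callum ∩ Rania: 07:30–08:00, 08:15–10:15, 11:00–11:15, 12:00–14:00.
Total common minutes: 30 + 120 + 15 + 120 = 285.

285 minutes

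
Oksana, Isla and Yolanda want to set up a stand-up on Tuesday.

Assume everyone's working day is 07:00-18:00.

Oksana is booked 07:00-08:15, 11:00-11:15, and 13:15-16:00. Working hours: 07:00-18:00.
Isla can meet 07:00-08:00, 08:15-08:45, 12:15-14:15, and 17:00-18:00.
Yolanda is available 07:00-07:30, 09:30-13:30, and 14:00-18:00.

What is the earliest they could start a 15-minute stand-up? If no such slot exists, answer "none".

Oksana free within 07:00–18:00: 08:15–11:00, 11:15–13:15, 16:00–18:00.
Oksana ∩ Isla: 08:15–08:45, 12:15–13:15, 17:00–18:00.
Oksana ∩ Isla ∩ Yolanda: 12:15–13:15, 17:00–18:00.
Windows ≥ 15 min: 12:15–13:15, 17:00–18:00.
Earliest such window starts at 12:15.

12:15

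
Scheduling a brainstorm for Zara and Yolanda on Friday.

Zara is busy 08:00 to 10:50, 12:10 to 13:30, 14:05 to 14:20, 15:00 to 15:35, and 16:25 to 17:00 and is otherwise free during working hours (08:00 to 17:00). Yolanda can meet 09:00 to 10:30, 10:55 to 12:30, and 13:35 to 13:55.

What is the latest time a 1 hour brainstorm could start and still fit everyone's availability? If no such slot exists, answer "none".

Zara free within 08:00–17:00: 10:50–12:10, 13:30–14:05, 14:20–15:00, 15:35–16:25.
Zara ∩ Yolanda: 10:55–12:10, 13:35–13:55.
Windows ≥ 60 min: 10:55–12:10.
Latest start in the last window 10:55–12:10 is 12:10 − 60 min = 11:10.

11:10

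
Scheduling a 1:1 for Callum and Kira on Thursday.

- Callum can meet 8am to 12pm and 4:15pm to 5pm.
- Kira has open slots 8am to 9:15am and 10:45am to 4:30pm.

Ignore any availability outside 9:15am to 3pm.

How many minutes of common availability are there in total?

Callum ∩ Kira: 08:00–09:15, 10:45–12:00, 16:15–16:30.
Restricted to 09:15–15:00: 10:45–12:00.
Total common minutes: 75.

75 minutes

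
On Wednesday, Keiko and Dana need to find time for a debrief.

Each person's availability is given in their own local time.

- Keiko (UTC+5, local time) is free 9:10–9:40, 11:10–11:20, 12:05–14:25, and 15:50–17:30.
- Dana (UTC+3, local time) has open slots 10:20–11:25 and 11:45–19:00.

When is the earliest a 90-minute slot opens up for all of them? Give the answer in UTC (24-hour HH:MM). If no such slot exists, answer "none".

Keiko → UTC: 04:10–04:40, 06:10–06:20, 07:05–09:25, 10:50–12:30.
Dana → UTC: 07:20–08:25, 08:45–16:00.
Keiko ∩ Dana: 07:20–08:25, 08:45–09:25, 10:50–12:30.
Windows ≥ 90 min: 10:50–12:30.
Earliest such window starts at 10:50.

10:50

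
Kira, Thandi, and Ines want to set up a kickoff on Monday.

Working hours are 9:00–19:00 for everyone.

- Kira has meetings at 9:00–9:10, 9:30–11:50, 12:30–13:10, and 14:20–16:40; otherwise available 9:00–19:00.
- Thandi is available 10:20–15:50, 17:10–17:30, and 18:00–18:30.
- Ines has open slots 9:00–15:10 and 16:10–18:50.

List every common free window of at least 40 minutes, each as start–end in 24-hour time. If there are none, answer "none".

Kira free within 09:00–19:00: 09:10–09:30, 11:50–12:30, 13:10–14:20, 16:40–19:00.
Kira ∩ Thandi: 11:50–12:30, 13:10–14:20, 17:10–17:30, 18:00–18:30.
Kira ∩ Thandi ∩ Ines: 11:50–12:30, 13:10–14:20, 17:10–17:30, 18:00–18:30.
Windows ≥ 40 min: 11:50–12:30, 13:10–14:20.

11:50–12:30, 13:10–14:20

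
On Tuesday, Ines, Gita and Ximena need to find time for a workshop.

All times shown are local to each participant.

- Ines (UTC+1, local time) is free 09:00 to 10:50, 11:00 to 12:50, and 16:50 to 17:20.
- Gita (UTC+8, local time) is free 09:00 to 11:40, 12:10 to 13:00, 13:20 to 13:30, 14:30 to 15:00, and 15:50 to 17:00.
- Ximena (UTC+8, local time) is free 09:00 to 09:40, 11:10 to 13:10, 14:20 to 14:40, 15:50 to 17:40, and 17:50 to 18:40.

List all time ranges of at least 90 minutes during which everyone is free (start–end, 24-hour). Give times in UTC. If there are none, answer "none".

Ines → UTC: 08:00–09:50, 10:00–11:50, 15:50–16:20.
Gita → UTC: 01:00–03:40, 04:10–05:00, 05:20–05:30, 06:30–07:00, 07:50–09:00.
Ximena → UTC: 01:00–01:40, 03:10–05:10, 06:20–06:40, 07:50–09:40, 09:50–10:40.
Ines ∩ Gita: 08:00–09:00.
Ines ∩ Gita ∩ Ximena: 08:00–09:00.
Windows ≥ 90 min: (none).

none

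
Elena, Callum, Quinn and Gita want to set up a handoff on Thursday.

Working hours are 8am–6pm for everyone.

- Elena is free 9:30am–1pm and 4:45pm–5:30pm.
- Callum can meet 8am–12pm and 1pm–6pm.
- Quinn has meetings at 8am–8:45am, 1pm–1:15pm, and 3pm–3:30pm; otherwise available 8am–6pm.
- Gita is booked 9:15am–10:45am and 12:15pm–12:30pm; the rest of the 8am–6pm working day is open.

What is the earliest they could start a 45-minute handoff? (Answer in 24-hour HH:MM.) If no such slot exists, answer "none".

Quinn free within 08:00–18:00: 08:45–13:00, 13:15–15:00, 15:30–18:00.
Gita free within 08:00–18:00: 08:00–09:15, 10:45–12:15, 12:30–18:00.
Elena ∩ Callum: 09:30–12:00, 16:45–17:30.
Elena ∩ Callum ∩ Quinn: 09:30–12:00, 16:45–17:30.
Elena ∩ Callum ∩ Quinn ∩ Gita: 10:45–12:00, 16:45–17:30.
Windows ≥ 45 min: 10:45–12:00, 16:45–17:30.
Earliest such window starts at 10:45.

10:45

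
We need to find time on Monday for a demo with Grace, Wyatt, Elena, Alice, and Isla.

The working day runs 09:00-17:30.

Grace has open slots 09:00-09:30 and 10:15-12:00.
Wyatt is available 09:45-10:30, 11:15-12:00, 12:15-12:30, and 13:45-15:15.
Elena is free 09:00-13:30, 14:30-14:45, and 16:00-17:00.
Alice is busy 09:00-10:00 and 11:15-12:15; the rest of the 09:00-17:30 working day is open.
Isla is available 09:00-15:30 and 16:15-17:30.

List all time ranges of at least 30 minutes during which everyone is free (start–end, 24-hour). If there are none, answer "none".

Alice free within 09:00–17:30: 10:00–11:15, 12:15–17:30.
Grace ∩ Wyatt: 10:15–10:30, 11:15–12:00.
Grace ∩ Wyatt ∩ Elena: 10:15–10:30, 11:15–12:00.
Grace ∩ Wyatt ∩ Elena ∩ Alice: 10:15–10:30.
Grace ∩ Wyatt ∩ Elena ∩ Alice ∩ Isla: 10:15–10:30.
Windows ≥ 30 min: (none).

none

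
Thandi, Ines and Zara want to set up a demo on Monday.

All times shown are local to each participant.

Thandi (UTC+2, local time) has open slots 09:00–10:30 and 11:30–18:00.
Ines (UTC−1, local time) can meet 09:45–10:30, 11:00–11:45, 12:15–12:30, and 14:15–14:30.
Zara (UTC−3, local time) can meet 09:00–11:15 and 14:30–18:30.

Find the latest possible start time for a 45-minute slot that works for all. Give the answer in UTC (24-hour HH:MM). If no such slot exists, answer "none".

Thandi → UTC: 07:00–08:30, 09:30–16:00.
Ines → UTC: 10:45–11:30, 12:00–12:45, 13:15–13:30, 15:15–15:30.
Zara → UTC: 12:00–14:15, 17:30–21:30.
Thandi ∩ Ines: 10:45–11:30, 12:00–12:45, 13:15–13:30, 15:15–15:30.
Thandi ∩ Ines ∩ Zara: 12:00–12:45, 13:15–13:30.
Windows ≥ 45 min: 12:00–12:45.
Latest start in the last window 12:00–12:45 is 12:45 − 45 min = 12:00.

12:00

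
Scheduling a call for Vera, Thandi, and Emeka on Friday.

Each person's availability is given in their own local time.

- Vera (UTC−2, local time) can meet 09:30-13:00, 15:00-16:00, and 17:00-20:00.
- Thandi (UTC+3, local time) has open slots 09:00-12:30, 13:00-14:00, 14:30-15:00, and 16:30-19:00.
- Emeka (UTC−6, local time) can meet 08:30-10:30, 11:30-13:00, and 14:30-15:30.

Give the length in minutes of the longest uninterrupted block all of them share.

Vera → UTC: 11:30–15:00, 17:00–18:00, 19:00–22:00.
Thandi → UTC: 06:00–09:30, 10:00–11:00, 11:30–12:00, 13:30–16:00.
Emeka → UTC: 14:30–16:30, 17:30–19:00, 20:30–21:30.
Vera ∩ Thandi: 11:30–12:00, 13:30–15:00.
Vera ∩ Thandi ∩ Emeka: 14:30–15:00.
Single common window of 30 minutes.

30 minutes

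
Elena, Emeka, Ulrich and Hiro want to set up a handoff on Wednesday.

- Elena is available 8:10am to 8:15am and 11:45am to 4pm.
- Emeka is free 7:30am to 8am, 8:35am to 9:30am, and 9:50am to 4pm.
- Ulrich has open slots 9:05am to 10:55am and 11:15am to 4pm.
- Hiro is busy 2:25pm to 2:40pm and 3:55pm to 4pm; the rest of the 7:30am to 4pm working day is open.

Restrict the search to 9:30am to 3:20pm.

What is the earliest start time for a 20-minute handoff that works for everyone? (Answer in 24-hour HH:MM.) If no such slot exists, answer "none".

Hiro free within 07:30–16:00: 07:30–14:25, 14:40–15:55.
Elena ∩ Emeka: 11:45–16:00.
Elena ∩ Emeka ∩ Ulrich: 11:45–16:00.
Elena ∩ Emeka ∩ Ulrich ∩ Hiro: 11:45–14:25, 14:40–15:55.
Restricted to 09:30–15:20: 11:45–14:25, 14:40–15:20.
Windows ≥ 20 min: 11:45–14:25, 14:40–15:20.
Earliest such window starts at 11:45.

11:45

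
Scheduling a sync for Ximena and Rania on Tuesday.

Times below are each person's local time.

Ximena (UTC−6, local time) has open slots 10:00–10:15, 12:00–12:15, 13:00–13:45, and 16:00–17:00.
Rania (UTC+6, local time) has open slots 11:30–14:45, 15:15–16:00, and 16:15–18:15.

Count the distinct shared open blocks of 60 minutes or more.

0

Ximena → UTC: 16:00–16:15, 18:00–18:15, 19:00–19:45, 22:00–23:00.
Rania → UTC: 05:30–08:45, 09:15–10:00, 10:15–12:15.
Ximena ∩ Rania: (none).
Windows ≥ 60 min: (none).
That's 0 windows.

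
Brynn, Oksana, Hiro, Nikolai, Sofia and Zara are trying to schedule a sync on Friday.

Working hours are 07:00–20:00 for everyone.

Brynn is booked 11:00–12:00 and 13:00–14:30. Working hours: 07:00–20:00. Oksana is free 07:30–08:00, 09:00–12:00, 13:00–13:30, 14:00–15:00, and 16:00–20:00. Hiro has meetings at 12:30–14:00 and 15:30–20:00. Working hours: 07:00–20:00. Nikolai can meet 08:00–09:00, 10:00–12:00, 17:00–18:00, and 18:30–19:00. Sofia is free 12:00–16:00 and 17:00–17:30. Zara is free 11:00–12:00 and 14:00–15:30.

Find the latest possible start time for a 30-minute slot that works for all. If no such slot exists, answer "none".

none

Brynn free within 07:00–20:00: 07:00–11:00, 12:00–13:00, 14:30–20:00.
Hiro free within 07:00–20:00: 07:00–12:30, 14:00–15:30.
Brynn ∩ Oksana: 07:30–08:00, 09:00–11:00, 14:30–15:00, 16:00–20:00.
Brynn ∩ Oksana ∩ Hiro: 07:30–08:00, 09:00–11:00, 14:30–15:00.
Brynn ∩ Oksana ∩ Hiro ∩ Nikolai: 10:00–11:00.
Brynn ∩ Oksana ∩ Hiro ∩ Nikolai ∩ Sofia: (none).
Brynn ∩ Oksana ∩ Hiro ∩ Nikolai ∩ Sofia ∩ Zara: (none).
Windows ≥ 30 min: (none).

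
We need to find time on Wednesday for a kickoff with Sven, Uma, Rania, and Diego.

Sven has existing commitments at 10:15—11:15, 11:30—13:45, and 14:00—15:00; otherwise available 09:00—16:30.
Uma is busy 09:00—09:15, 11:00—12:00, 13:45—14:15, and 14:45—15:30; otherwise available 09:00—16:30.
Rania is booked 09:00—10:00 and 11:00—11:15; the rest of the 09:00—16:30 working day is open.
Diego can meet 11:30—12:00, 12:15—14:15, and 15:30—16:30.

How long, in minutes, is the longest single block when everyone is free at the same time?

60 minutes

Sven free within 09:00–16:30: 09:00–10:15, 11:15–11:30, 13:45–14:00, 15:00–16:30.
Uma free within 09:00–16:30: 09:15–11:00, 12:00–13:45, 14:15–14:45, 15:30–16:30.
Rania free within 09:00–16:30: 10:00–11:00, 11:15–16:30.
Sven ∩ Uma: 09:15–10:15, 15:30–16:30.
Sven ∩ Uma ∩ Rania: 10:00–10:15, 15:30–16:30.
Sven ∩ Uma ∩ Rania ∩ Diego: 15:30–16:30.
Single common window of 60 minutes.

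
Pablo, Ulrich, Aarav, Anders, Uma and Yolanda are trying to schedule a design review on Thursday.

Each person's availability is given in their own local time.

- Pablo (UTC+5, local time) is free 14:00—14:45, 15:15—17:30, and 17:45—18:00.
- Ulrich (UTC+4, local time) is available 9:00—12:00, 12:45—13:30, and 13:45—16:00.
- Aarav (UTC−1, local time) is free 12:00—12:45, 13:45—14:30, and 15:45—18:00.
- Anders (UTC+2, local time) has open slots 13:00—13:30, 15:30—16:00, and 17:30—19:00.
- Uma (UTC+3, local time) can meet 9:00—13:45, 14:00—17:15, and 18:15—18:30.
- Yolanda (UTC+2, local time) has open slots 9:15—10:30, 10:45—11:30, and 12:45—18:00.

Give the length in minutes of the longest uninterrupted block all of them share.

Pablo → UTC: 09:00–09:45, 10:15–12:30, 12:45–13:00.
Ulrich → UTC: 05:00–08:00, 08:45–09:30, 09:45–12:00.
Aarav → UTC: 13:00–13:45, 14:45–15:30, 16:45–19:00.
Anders → UTC: 11:00–11:30, 13:30–14:00, 15:30–17:00.
Uma → UTC: 06:00–10:45, 11:00–14:15, 15:15–15:30.
Yolanda → UTC: 07:15–08:30, 08:45–09:30, 10:45–16:00.
Pablo ∩ Ulrich: 09:00–09:30, 10:15–12:00.
Pablo ∩ Ulrich ∩ Aarav: (none).
Pablo ∩ Ulrich ∩ Aarav ∩ Anders: (none).
Pablo ∩ Ulrich ∩ Aarav ∩ Anders ∩ Uma: (none).
Pablo ∩ Ulrich ∩ Aarav ∩ Anders ∩ Uma ∩ Yolanda: (none).
No common window.

0 minutes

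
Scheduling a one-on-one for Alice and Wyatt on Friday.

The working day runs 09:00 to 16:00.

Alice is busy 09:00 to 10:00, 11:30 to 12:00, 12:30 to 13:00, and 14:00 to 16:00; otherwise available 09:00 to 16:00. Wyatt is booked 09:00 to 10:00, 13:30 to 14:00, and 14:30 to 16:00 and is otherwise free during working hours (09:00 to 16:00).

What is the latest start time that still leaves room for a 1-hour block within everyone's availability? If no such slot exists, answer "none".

10:30

Alice free within 09:00–16:00: 10:00–11:30, 12:00–12:30, 13:00–14:00.
Wyatt free within 09:00–16:00: 10:00–13:30, 14:00–14:30.
Alice ∩ Wyatt: 10:00–11:30, 12:00–12:30, 13:00–13:30.
Windows ≥ 60 min: 10:00–11:30.
Latest start in the last window 10:00–11:30 is 11:30 − 60 min = 10:30.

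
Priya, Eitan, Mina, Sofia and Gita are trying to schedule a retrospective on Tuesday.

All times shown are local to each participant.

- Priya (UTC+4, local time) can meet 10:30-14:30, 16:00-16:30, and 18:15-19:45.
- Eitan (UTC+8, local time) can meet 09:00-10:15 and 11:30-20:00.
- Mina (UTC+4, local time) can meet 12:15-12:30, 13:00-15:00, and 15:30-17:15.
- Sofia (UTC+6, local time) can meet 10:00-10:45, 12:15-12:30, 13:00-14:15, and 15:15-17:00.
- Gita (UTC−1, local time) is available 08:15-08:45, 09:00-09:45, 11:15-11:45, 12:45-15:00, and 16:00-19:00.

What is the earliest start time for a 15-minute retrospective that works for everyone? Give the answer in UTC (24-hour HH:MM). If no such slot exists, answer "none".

Priya → UTC: 06:30–10:30, 12:00–12:30, 14:15–15:45.
Eitan → UTC: 01:00–02:15, 03:30–12:00.
Mina → UTC: 08:15–08:30, 09:00–11:00, 11:30–13:15.
Sofia → UTC: 04:00–04:45, 06:15–06:30, 07:00–08:15, 09:15–11:00.
Gita → UTC: 09:15–09:45, 10:00–10:45, 12:15–12:45, 13:45–16:00, 17:00–20:00.
Priya ∩ Eitan: 06:30–10:30.
Priya ∩ Eitan ∩ Mina: 08:15–08:30, 09:00–10:30.
Priya ∩ Eitan ∩ Mina ∩ Sofia: 09:15–10:30.
Priya ∩ Eitan ∩ Mina ∩ Sofia ∩ Gita: 09:15–09:45, 10:00–10:30.
Windows ≥ 15 min: 09:15–09:45, 10:00–10:30.
Earliest such window starts at 09:15.

09:15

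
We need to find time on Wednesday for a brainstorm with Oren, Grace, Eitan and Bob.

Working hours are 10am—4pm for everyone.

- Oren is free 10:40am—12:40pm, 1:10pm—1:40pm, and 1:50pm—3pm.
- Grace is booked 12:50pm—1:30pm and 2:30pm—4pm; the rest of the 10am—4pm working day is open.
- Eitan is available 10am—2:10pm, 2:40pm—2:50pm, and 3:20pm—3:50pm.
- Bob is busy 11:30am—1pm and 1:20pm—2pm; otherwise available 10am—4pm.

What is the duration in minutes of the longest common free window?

50 minutes

Grace free within 10:00–16:00: 10:00–12:50, 13:30–14:30.
Bob free within 10:00–16:00: 10:00–11:30, 13:00–13:20, 14:00–16:00.
Oren ∩ Grace: 10:40–12:40, 13:30–13:40, 13:50–14:30.
Oren ∩ Grace ∩ Eitan: 10:40–12:40, 13:30–13:40, 13:50–14:10.
Oren ∩ Grace ∩ Eitan ∩ Bob: 10:40–11:30, 14:00–14:10.
Common window lengths: 50, 10 min; longest is 50.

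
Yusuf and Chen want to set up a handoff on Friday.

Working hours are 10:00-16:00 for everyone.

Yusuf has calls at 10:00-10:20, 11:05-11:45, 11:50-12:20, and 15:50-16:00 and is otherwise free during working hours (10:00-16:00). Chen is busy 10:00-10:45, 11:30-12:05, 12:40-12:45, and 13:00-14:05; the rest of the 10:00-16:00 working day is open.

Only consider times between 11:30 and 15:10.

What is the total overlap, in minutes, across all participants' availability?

Yusuf free within 10:00–16:00: 10:20–11:05, 11:45–11:50, 12:20–15:50.
Chen free within 10:00–16:00: 10:45–11:30, 12:05–12:40, 12:45–13:00, 14:05–16:00.
Yusuf ∩ Chen: 10:45–11:05, 12:20–12:40, 12:45–13:00, 14:05–15:50.
Restricted to 11:30–15:10: 12:20–12:40, 12:45–13:00, 14:05–15:10.
Total common minutes: 20 + 15 + 65 = 100.

100 minutes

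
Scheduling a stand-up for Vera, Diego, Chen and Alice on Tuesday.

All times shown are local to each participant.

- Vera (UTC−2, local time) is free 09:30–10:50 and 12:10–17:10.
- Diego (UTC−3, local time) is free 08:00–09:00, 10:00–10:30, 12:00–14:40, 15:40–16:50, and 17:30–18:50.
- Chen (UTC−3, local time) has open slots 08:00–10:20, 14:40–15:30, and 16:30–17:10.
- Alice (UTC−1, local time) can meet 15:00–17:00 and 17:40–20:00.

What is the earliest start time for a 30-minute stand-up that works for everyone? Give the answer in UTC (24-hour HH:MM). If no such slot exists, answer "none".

none

Vera → UTC: 11:30–12:50, 14:10–19:10.
Diego → UTC: 11:00–12:00, 13:00–13:30, 15:00–17:40, 18:40–19:50, 20:30–21:50.
Chen → UTC: 11:00–13:20, 17:40–18:30, 19:30–20:10.
Alice → UTC: 16:00–18:00, 18:40–21:00.
Vera ∩ Diego: 11:30–12:00, 15:00–17:40, 18:40–19:10.
Vera ∩ Diego ∩ Chen: 11:30–12:00.
Vera ∩ Diego ∩ Chen ∩ Alice: (none).
Windows ≥ 30 min: (none).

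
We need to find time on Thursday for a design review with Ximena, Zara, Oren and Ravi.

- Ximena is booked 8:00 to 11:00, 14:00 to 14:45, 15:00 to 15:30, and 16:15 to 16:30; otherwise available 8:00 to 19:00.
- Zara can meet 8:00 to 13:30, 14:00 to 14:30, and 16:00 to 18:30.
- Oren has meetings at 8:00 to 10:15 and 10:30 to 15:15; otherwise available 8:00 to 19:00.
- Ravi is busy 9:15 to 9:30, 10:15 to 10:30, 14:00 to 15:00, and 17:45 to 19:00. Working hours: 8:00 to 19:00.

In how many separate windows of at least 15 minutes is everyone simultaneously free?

2

Ximena free within 08:00–19:00: 11:00–14:00, 14:45–15:00, 15:30–16:15, 16:30–19:00.
Oren free within 08:00–19:00: 10:15–10:30, 15:15–19:00.
Ravi free within 08:00–19:00: 08:00–09:15, 09:30–10:15, 10:30–14:00, 15:00–17:45.
Ximena ∩ Zara: 11:00–13:30, 16:00–16:15, 16:30–18:30.
Ximena ∩ Zara ∩ Oren: 16:00–16:15, 16:30–18:30.
Ximena ∩ Zara ∩ Oren ∩ Ravi: 16:00–16:15, 16:30–17:45.
Windows ≥ 15 min: 16:00–16:15, 16:30–17:45.
That's 2 windows.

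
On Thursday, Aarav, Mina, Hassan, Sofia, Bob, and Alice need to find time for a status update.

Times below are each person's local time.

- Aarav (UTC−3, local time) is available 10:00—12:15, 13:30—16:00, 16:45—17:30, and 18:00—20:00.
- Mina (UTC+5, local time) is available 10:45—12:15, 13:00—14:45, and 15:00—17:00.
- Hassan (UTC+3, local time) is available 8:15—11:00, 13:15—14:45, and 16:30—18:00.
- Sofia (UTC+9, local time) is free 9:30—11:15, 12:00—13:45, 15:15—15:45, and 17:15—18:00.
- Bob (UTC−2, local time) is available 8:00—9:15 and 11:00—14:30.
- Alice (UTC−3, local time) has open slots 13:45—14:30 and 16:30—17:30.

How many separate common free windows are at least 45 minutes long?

Aarav → UTC: 13:00–15:15, 16:30–19:00, 19:45–20:30, 21:00–23:00.
Mina → UTC: 05:45–07:15, 08:00–09:45, 10:00–12:00.
Hassan → UTC: 05:15–08:00, 10:15–11:45, 13:30–15:00.
Sofia → UTC: 00:30–02:15, 03:00–04:45, 06:15–06:45, 08:15–09:00.
Bob → UTC: 10:00–11:15, 13:00–16:30.
Alice → UTC: 16:45–17:30, 19:30–20:30.
Aarav ∩ Mina: (none).
Aarav ∩ Mina ∩ Hassan: (none).
Aarav ∩ Mina ∩ Hassan ∩ Sofia: (none).
Aarav ∩ Mina ∩ Hassan ∩ Sofia ∩ Bob: (none).
Aarav ∩ Mina ∩ Hassan ∩ Sofia ∩ Bob ∩ Alice: (none).
Windows ≥ 45 min: (none).
That's 0 windows.

0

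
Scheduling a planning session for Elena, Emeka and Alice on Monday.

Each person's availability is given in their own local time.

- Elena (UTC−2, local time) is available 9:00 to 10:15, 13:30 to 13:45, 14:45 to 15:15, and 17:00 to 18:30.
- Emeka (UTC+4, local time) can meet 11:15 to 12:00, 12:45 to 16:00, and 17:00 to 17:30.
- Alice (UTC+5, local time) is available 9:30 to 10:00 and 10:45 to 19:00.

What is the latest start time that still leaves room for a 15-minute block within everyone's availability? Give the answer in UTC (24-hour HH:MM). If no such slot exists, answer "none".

11:45

Elena → UTC: 11:00–12:15, 15:30–15:45, 16:45–17:15, 19:00–20:30.
Emeka → UTC: 07:15–08:00, 08:45–12:00, 13:00–13:30.
Alice → UTC: 04:30–05:00, 05:45–14:00.
Elena ∩ Emeka: 11:00–12:00.
Elena ∩ Emeka ∩ Alice: 11:00–12:00.
Windows ≥ 15 min: 11:00–12:00.
Latest start in the last window 11:00–12:00 is 12:00 − 15 min = 11:45.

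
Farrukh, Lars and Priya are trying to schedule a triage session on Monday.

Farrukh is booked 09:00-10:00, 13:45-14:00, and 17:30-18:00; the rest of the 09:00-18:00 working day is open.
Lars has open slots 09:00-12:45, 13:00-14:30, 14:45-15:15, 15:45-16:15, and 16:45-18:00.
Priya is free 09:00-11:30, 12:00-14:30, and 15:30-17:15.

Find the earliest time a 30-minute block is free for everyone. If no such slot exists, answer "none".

10:00

Farrukh free within 09:00–18:00: 10:00–13:45, 14:00–17:30.
Farrukh ∩ Lars: 10:00–12:45, 13:00–13:45, 14:00–14:30, 14:45–15:15, 15:45–16:15, 16:45–17:30.
Farrukh ∩ Lars ∩ Priya: 10:00–11:30, 12:00–12:45, 13:00–13:45, 14:00–14:30, 15:45–16:15, 16:45–17:15.
Windows ≥ 30 min: 10:00–11:30, 12:00–12:45, 13:00–13:45, 14:00–14:30, 15:45–16:15, 16:45–17:15.
Earliest such window starts at 10:00.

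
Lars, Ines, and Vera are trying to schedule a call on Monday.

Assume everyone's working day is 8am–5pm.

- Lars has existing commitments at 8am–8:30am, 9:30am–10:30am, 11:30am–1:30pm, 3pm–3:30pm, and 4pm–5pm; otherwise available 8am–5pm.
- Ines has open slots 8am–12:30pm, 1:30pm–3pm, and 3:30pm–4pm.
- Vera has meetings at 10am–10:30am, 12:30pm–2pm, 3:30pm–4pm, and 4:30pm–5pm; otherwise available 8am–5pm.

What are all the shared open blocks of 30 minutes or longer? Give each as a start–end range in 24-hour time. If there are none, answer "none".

08:30–09:30, 10:30–11:30, 14:00–15:00

Lars free within 08:00–17:00: 08:30–09:30, 10:30–11:30, 13:30–15:00, 15:30–16:00.
Vera free within 08:00–17:00: 08:00–10:00, 10:30–12:30, 14:00–15:30, 16:00–16:30.
Lars ∩ Ines: 08:30–09:30, 10:30–11:30, 13:30–15:00, 15:30–16:00.
Lars ∩ Ines ∩ Vera: 08:30–09:30, 10:30–11:30, 14:00–15:00.
Windows ≥ 30 min: 08:30–09:30, 10:30–11:30, 14:00–15:00.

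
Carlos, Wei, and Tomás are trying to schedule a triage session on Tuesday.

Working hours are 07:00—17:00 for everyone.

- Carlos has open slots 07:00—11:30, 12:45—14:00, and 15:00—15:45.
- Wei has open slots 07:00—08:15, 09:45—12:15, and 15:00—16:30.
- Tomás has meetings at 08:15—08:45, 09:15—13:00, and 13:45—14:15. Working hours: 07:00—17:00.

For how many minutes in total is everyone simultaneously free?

Tomás free within 07:00–17:00: 07:00–08:15, 08:45–09:15, 13:00–13:45, 14:15–17:00.
Carlos ∩ Wei: 07:00–08:15, 09:45–11:30, 15:00–15:45.
Carlos ∩ Wei ∩ Tomás: 07:00–08:15, 15:00–15:45.
Total common minutes: 75 + 45 = 120.

120 minutes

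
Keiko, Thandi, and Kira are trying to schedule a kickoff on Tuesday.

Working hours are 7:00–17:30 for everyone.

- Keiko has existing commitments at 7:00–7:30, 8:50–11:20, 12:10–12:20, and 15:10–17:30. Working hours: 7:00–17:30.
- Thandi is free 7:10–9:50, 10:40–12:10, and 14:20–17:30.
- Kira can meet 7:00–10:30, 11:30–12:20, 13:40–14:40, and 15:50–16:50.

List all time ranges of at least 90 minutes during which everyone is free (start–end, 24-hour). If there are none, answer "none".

none

Keiko free within 07:00–17:30: 07:30–08:50, 11:20–12:10, 12:20–15:10.
Keiko ∩ Thandi: 07:30–08:50, 11:20–12:10, 14:20–15:10.
Keiko ∩ Thandi ∩ Kira: 07:30–08:50, 11:30–12:10, 14:20–14:40.
Windows ≥ 90 min: (none).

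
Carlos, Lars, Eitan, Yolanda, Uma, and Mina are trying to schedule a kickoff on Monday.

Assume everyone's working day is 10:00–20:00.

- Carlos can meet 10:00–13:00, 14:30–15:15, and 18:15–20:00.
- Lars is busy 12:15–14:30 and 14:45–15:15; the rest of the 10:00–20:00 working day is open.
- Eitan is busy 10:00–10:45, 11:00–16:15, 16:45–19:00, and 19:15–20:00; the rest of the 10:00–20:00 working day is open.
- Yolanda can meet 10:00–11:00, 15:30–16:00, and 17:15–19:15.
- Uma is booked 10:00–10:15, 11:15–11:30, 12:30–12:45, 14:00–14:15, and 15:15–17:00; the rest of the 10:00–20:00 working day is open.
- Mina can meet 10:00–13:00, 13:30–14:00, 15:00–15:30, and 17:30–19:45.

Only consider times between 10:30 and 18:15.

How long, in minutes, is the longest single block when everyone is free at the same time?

15 minutes

Lars free within 10:00–20:00: 10:00–12:15, 14:30–14:45, 15:15–20:00.
Eitan free within 10:00–20:00: 10:45–11:00, 16:15–16:45, 19:00–19:15.
Uma free within 10:00–20:00: 10:15–11:15, 11:30–12:30, 12:45–14:00, 14:15–15:15, 17:00–20:00.
Carlos ∩ Lars: 10:00–12:15, 14:30–14:45, 18:15–20:00.
Carlos ∩ Lars ∩ Eitan: 10:45–11:00, 19:00–19:15.
Carlos ∩ Lars ∩ Eitan ∩ Yolanda: 10:45–11:00, 19:00–19:15.
Carlos ∩ Lars ∩ Eitan ∩ Yolanda ∩ Uma: 10:45–11:00, 19:00–19:15.
Carlos ∩ Lars ∩ Eitan ∩ Yolanda ∩ Uma ∩ Mina: 10:45–11:00, 19:00–19:15.
Restricted to 10:30–18:15: 10:45–11:00.
Single common window of 15 minutes.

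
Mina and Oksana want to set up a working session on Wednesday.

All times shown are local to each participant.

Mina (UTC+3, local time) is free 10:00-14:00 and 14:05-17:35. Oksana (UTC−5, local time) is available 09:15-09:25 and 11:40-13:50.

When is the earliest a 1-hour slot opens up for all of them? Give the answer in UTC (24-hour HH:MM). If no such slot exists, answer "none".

Mina → UTC: 07:00–11:00, 11:05–14:35.
Oksana → UTC: 14:15–14:25, 16:40–18:50.
Mina ∩ Oksana: 14:15–14:25.
Windows ≥ 60 min: (none).

none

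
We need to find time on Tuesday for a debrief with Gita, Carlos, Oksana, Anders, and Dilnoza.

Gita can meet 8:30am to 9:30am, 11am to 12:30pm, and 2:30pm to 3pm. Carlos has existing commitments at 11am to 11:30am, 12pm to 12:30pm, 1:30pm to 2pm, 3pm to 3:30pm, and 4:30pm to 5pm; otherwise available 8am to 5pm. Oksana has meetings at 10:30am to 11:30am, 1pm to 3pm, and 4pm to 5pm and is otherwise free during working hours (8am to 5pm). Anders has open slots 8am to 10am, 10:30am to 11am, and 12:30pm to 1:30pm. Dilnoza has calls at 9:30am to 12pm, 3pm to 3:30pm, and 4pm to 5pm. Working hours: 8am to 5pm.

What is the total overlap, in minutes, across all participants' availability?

Carlos free within 08:00–17:00: 08:00–11:00, 11:30–12:00, 12:30–13:30, 14:00–15:00, 15:30–16:30.
Oksana free within 08:00–17:00: 08:00–10:30, 11:30–13:00, 15:00–16:00.
Dilnoza free within 08:00–17:00: 08:00–09:30, 12:00–15:00, 15:30–16:00.
Gita ∩ Carlos: 08:30–09:30, 11:30–12:00, 14:30–15:00.
Gita ∩ Carlos ∩ Oksana: 08:30–09:30, 11:30–12:00.
Gita ∩ Carlos ∩ Oksana ∩ Anders: 08:30–09:30.
Gita ∩ Carlos ∩ Oksana ∩ Anders ∩ Dilnoza: 08:30–09:30.
Total common minutes: 60.

60 minutes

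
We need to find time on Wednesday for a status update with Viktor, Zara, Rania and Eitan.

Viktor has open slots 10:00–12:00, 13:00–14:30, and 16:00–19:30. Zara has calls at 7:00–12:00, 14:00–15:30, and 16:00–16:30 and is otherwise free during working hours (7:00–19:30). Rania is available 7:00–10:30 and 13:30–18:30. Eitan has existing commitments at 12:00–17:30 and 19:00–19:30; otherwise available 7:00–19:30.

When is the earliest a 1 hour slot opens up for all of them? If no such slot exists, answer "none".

Zara free within 07:00–19:30: 12:00–14:00, 15:30–16:00, 16:30–19:30.
Eitan free within 07:00–19:30: 07:00–12:00, 17:30–19:00.
Viktor ∩ Zara: 13:00–14:00, 16:30–19:30.
Viktor ∩ Zara ∩ Rania: 13:30–14:00, 16:30–18:30.
Viktor ∩ Zara ∩ Rania ∩ Eitan: 17:30–18:30.
Windows ≥ 60 min: 17:30–18:30.
Earliest such window starts at 17:30.

17:30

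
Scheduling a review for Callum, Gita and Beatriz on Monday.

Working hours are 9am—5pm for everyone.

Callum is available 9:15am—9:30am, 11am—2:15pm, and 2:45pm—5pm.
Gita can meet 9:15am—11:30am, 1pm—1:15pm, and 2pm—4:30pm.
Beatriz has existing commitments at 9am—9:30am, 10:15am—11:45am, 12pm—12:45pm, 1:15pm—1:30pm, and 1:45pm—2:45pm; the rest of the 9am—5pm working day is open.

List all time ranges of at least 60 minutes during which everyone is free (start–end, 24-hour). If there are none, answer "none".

14:45–16:30

Beatriz free within 09:00–17:00: 09:30–10:15, 11:45–12:00, 12:45–13:15, 13:30–13:45, 14:45–17:00.
Callum ∩ Gita: 09:15–09:30, 11:00–11:30, 13:00–13:15, 14:00–14:15, 14:45–16:30.
Callum ∩ Gita ∩ Beatriz: 13:00–13:15, 14:45–16:30.
Windows ≥ 60 min: 14:45–16:30.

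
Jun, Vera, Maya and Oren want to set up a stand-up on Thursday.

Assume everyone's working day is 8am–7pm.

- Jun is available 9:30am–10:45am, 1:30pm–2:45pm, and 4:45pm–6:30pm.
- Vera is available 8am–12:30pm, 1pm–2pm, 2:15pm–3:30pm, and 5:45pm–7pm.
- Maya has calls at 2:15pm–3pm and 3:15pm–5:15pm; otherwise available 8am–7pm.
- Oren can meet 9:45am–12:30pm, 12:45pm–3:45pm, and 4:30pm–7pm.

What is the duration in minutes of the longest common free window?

60 minutes

Maya free within 08:00–19:00: 08:00–14:15, 15:00–15:15, 17:15–19:00.
Jun ∩ Vera: 09:30–10:45, 13:30–14:00, 14:15–14:45, 17:45–18:30.
Jun ∩ Vera ∩ Maya: 09:30–10:45, 13:30–14:00, 17:45–18:30.
Jun ∩ Vera ∩ Maya ∩ Oren: 09:45–10:45, 13:30–14:00, 17:45–18:30.
Common window lengths: 60, 30, 45 min; longest is 60.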